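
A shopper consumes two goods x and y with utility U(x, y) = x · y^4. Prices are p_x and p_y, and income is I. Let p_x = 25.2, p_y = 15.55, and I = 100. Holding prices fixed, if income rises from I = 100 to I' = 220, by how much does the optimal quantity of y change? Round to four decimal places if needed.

Δy* = 6.1736

MU_x/MU_y = (y)/(4·x); tangency sets this equal to p_x/p_y.
So p_y·y = 4·p_x·x; combined with the budget, a share 0.2 of income goes to x.
Demand: x*(p_x,p_y,I) = 0.2·I/p_x and y* = 0.8·I/p_y.
At p_x=25.2, p_y=15.55, I=100: y* = 0.8·100/15.55 = 5.1447.
At I' = 220: y* = 11.3183. Change: 11.3183 − 5.1447 = 6.1736.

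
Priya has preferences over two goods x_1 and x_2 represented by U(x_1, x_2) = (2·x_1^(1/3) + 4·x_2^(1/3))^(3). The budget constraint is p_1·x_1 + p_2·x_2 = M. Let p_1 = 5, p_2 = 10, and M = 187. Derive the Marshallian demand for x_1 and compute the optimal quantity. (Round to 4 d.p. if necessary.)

x_1* = 12.4667

From the CES first-order condition, (1/2)·(x_2/x_1)^(2/3) = p_1/p_2.
Hence x_2/x_1 = (2·p_1/p_2)^(1/(2/3)), i.e. raised to the 1.5 power.
With the ratio pinned down, the budget gives x_1* = M/(p_1 + p_2·(x_2/x_1)) and x_2* = (x_2/x_1)·x_1*.
Numerically x_2/x_1 = 1, so x_1* = 187/(5 + 10·1) = 12.4667.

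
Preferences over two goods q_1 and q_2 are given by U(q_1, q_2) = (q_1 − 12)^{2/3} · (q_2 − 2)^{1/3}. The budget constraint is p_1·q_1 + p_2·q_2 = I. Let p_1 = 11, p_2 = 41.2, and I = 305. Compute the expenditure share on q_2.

MRS = 2·(q_2−2)/(q_1−12). Tangency with p_1/p_2 gives q_2−2 = (1/2)·(p_1/p_2)·(q_1−12).
Substituting into the budget: q_1* = 12 + 2/3·(I − 12·p_1 − 2·p_2)/p_1, and q_2* = 2 + 1/3·(…)/p_2.
Discretionary income = 305 − 12·11 − 2·41.2 = 90.6; q_1* = 12 + 2/3·90.6/11 = 17.4909; q_2* = 2 + 1/3·90.6/41.2 = 2.733.
Expenditure on q_2: 41.2·2.733 = 112.6; share = 0.3692.

share on q_2 = 0.3692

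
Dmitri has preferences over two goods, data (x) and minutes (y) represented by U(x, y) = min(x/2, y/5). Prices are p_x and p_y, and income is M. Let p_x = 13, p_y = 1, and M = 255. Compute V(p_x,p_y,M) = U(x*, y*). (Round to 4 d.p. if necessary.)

Leontief preferences: the optimum is at the kink where x/2 = y/5, i.e. y = (5/2)·x.
Budget: p_x·x + p_y·(5/2)·x = M, so (2·p_x + 5·p_y)·x = 2·M.
Demand: x*(p_x,p_y,M) = 2·M/(2·p_x + 5·p_y), y* = 5·M/(2·p_x + 5·p_y).
Here 2·13 + 5·1 = 31, giving x* = 16.4516 and y* = 41.129.
Utility at the optimum: U(16.4516, 41.129) = 8.2258.

V = 8.2258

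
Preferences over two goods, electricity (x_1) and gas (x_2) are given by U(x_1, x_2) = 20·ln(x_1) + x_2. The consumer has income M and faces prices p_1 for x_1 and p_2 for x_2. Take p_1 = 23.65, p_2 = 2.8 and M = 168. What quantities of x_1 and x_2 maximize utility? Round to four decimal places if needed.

MU_x_1 = 20/x_1, MU_x_2 = 1. Tangency: 20/x_1 = p_1/p_2.
So x_1*(p_1,p_2) = 20·p_2/p_1, independent of income; and x_2* = (M − 20·p_2)/p_2.
At the given prices: x_1* = 20·2.8/23.65 = 2.3679, and x_2* = 40.

x_1* = 2.3679, x_2* = 40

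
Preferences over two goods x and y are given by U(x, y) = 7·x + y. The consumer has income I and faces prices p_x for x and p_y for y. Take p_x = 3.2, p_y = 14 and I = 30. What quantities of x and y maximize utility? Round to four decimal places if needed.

Perfect substitutes: compare marginal utility per dollar. 7/p_x vs 1/p_y → 2.1875 vs 0.0714.
x gives more utility per dollar, so spend all income on x: x* = I/p_x, y* = 0.
Numerically: x* = 9.375, y* = 0.

x* = 9.375, y* = 0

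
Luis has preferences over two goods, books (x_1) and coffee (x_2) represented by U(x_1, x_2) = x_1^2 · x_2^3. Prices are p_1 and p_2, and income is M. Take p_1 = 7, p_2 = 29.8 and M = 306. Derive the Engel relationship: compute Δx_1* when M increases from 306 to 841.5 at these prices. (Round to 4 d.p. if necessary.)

MU_x_1/MU_x_2 = (2·x_2)/(3·x_1); tangency sets this equal to p_1/p_2.
Rearranging, p_2·x_2 = (3/2)·p_1·x_1. Substituting into the budget gives p_1·x_1·(1 + (3/2)) = M.
Demand: x_1*(p_1,p_2,M) = 0.4·M/p_1 and x_2* = 0.6·M/p_2.
At p_1=7, p_2=29.8, M=306: x_1* = 0.4·306/7 = 17.4857.
At M' = 841.5: x_1* = 48.0857. Change: 48.0857 − 17.4857 = 30.6.

Δx_1* = 30.6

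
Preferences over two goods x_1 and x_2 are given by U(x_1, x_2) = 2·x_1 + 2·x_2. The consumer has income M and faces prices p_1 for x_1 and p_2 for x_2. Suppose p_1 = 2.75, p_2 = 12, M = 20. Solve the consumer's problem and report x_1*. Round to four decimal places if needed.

Linear utility — the consumer picks whichever good has higher MU/price: 2/2.75 = 0.7273 vs 2/12 = 0.1667.
x_1 gives more utility per dollar, so spend all income on x_1: x_1* = M/p_1, x_2* = 0.
Numerically: x_1* = 7.2727, x_2* = 0.

x_1* = 7.2727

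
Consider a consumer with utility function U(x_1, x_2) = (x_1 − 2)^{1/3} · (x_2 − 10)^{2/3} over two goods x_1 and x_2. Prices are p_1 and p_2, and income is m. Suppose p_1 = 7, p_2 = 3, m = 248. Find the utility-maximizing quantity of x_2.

x_2* = 55.3333

Discretionary income = 248 − 2·7 − 10·3 = 204; x_2* = 10 + 2/3·204/3 = 55.3333.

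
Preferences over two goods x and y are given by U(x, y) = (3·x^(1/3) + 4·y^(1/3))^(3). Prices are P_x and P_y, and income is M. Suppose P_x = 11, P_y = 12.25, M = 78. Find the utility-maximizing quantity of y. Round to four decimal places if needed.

y* = 3.7779

From the CES first-order condition, (3/4)·(y/x)^(2/3) = P_x/P_y.
Hence y/x = ((4/3)·P_x/P_y)^(1/(2/3)), i.e. raised to the 1.5 power.
Substitute y = (y/x)·x into the budget: x* = M/(P_x + P_y·(y/x)).
Numerically y/x = 1.310065, so x* = 78/(11 + 12.25·1.310065) = 2.8837 and y* = 1.310065·2.8837 = 3.7779.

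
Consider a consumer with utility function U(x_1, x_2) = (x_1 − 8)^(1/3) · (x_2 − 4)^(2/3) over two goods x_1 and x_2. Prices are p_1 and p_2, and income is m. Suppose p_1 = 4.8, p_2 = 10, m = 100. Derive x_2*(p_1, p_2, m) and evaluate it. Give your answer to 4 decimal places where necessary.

MRS = (1/2)·(x_2−4)/(x_1−8). Tangency with p_1/p_2 gives x_2−4 = 2·(p_1/p_2)·(x_1−8).
Substituting into the budget: x_1* = 8 + 1/3·(m − 8·p_1 − 4·p_2)/p_1, and x_2* = 4 + 2/3·(…)/p_2.
Discretionary income = 100 − 8·4.8 − 4·10 = 21.6; x_2* = 4 + 2/3·21.6/10 = 5.44.

x_2* = 5.44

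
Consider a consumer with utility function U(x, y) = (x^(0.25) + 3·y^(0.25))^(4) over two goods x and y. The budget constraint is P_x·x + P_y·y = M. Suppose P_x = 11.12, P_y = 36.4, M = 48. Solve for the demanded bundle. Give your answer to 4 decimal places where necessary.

MU_x ∝ x^(-0.75), MU_y ∝ 3·y^(-0.75), so MRS = (1/3)·(y/x)^(0.75) = P_x/P_y.
Solve for the ratio: y/x = [3·P_x/P_y]^(4/3).
Substitute y = (y/x)·x into the budget: x* = M/(P_x + P_y·(y/x)).
Numerically y/x = 0.890225, so x* = 48/(11.12 + 36.4·0.890225) = 1.1028 and y* = 0.890225·1.1028 = 0.9818.

x* = 1.1028, y* = 0.9818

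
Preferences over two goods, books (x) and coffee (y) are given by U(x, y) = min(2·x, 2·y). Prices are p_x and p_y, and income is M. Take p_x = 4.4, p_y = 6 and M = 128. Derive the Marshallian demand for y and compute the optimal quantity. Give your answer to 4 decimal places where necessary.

y* = 12.3077

Leontief preferences: the optimum is at the kink where x/2 = y/2, i.e. y = x.
Budget: p_x·x + p_y·x = M, so (2·p_x + 2·p_y)·x = 2·M.
Demand: x*(p_x,p_y,M) = 2·M/(2·p_x + 2·p_y), y* = 2·M/(2·p_x + 2·p_y).
Here 2·4.4 + 2·6 = 20.8, giving y* = 12.3077.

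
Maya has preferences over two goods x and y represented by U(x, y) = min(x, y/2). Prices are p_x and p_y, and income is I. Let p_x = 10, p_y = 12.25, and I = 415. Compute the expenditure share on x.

Leontief preferences: the optimum is at the kink where x/1 = y/2, i.e. y = 2·x.
Budget: p_x·x + p_y·2·x = I, so (p_x + 2·p_y)·x = I.
Demand: x*(p_x,p_y,I) = I/(p_x + 2·p_y), y* = 2·I/(p_x + 2·p_y).
Here 10 + 2·12.25 = 34.5, giving x* = 12.029 and y* = 24.058.
Expenditure on x: 10·12.029 = 120.2899; share = 0.2899.

share on x = 0.2899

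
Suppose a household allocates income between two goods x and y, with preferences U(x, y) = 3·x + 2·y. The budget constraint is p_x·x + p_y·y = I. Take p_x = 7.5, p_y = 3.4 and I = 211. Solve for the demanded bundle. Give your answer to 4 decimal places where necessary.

Linear utility — the consumer picks whichever good has higher MU/price: 3/7.5 = 0.4 vs 2/3.4 = 0.5882.
y gives more utility per dollar, so spend all income on y: y* = I/p_y, x* = 0.
Numerically: x* = 0, y* = 62.0588.

x* = 0, y* = 62.0588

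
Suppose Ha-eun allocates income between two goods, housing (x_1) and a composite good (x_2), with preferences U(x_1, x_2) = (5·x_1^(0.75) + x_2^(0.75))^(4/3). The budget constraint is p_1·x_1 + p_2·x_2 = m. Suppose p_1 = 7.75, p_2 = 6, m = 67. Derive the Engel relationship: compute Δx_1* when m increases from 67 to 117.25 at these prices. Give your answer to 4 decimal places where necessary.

From the CES first-order condition, 5·(x_2/x_1)^(0.25) = p_1/p_2.
Solve for the ratio: x_2/x_1 = [(1/5)·p_1/p_2]^(4).
With the ratio pinned down, the budget gives x_1* = m/(p_1 + p_2·(x_2/x_1)) and x_2* = (x_2/x_1)·x_1*.
Numerically x_2/x_1 = 0.004454, so x_1* = 67/(7.75 + 6·0.004454) = 8.6155.
At m' = 117.25: x_1* = 15.077. Change: 15.077 − 8.6155 = 6.4616.

Δx_1* = 6.4616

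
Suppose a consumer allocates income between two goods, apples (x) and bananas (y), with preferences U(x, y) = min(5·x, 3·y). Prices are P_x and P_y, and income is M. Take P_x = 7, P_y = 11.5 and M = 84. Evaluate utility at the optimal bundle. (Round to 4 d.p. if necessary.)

V = 16.051

With perfect complements, no substitution: consume in ratio x:y = 3:5.
Budget: P_x·x + P_y·(5/3)·x = M, so (3·P_x + 5·P_y)·x = 3·M.
Demand: x*(P_x,P_y,M) = 3·M/(3·P_x + 5·P_y), y* = 5·M/(3·P_x + 5·P_y).
Here 3·7 + 5·11.5 = 78.5, giving x* = 3.2102 and y* = 5.3503.
Utility at the optimum: U(3.2102, 5.3503) = 16.051.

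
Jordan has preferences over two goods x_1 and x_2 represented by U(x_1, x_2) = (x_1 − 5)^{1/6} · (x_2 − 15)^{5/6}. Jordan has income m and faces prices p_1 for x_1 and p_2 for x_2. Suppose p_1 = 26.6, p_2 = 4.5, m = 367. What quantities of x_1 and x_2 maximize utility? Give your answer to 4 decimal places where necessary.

x_1* = 6.0432, x_2* = 45.8333

Let x_1' = x_1−5, x_2' = x_2−15. MRS = (1/5)·x_2'/x_1' = p_1/p_2.
Substituting into the budget: x_1* = 5 + 1/6·(m − 5·p_1 − 15·p_2)/p_1, and x_2* = 15 + 5/6·(…)/p_2.
Discretionary income = 367 − 5·26.6 − 15·4.5 = 166.5; x_1* = 5 + 1/6·166.5/26.6 = 6.0432; x_2* = 15 + 5/6·166.5/4.5 = 45.8333.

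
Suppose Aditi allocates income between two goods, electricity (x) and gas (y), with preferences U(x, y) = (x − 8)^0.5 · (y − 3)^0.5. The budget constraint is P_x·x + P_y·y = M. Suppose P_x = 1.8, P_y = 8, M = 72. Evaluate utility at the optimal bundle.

V = 4.4272

This is Cobb-Douglas in (x−8, y−3): tangency gives 0.5·P_y·(y−3) = 0.5·P_x·(x−8).
After buying the subsistence bundle (8, 3), a share 0.5 of the remaining income goes to x: x* = 8 + 0.5·(M − 8P_x − 3P_y)/P_x.
Discretionary income = 72 − 8·1.8 − 3·8 = 33.6; x* = 8 + 0.5·33.6/1.8 = 17.3333; y* = 3 + 0.5·33.6/8 = 5.1.
Utility at the optimum: U(17.3333, 5.1) = 4.4272.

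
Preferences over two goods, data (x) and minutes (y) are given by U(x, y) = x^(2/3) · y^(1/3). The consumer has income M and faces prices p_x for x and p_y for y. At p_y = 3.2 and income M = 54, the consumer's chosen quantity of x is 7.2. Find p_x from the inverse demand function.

p_x = 5

MU_x/MU_y = (2/3·y)/(1/3·x); tangency sets this equal to p_x/p_y.
So 2/3·p_y·y = 1/3·p_x·x; combined with the budget, a share 2/3 of income goes to x.
Demand: x*(p_x,p_y,M) = 2/3·M/p_x and y* = 1/3·M/p_y.
Set x* = 7.2 in the demand function and solve for p_x: p_x = 5.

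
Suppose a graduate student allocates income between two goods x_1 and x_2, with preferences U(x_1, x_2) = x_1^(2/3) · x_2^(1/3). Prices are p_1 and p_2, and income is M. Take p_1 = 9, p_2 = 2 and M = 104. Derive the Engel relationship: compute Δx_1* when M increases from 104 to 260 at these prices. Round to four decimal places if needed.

Tangency: MRS = 2·x_2/x_1 = p_1/p_2.
So 2/3·p_2·x_2 = 1/3·p_1·x_1; combined with the budget, a share 2/3 of income goes to x_1.
Demand: x_1*(p_1,p_2,M) = 2/3·M/p_1 and x_2* = 1/3·M/p_2.
At p_1=9, p_2=2, M=104: x_1* = 2/3·104/9 = 7.7037.
At M' = 260: x_1* = 19.2593. Change: 19.2593 − 7.7037 = 11.5556.

Δx_1* = 11.5556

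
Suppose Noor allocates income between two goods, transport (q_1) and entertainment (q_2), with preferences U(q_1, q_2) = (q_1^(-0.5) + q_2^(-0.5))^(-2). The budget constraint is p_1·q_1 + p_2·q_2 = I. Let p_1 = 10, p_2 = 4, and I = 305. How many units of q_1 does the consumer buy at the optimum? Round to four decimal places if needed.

q_1* = 17.561

MU_q_1 ∝ q_1^(-1.5), MU_q_2 ∝ q_2^(-1.5), so MRS = (q_2/q_1)^(1.5) = p_1/p_2.
Hence q_2/q_1 = (p_1/p_2)^(1/(1.5)), i.e. raised to the 2/3 power.
With the ratio pinned down, the budget gives q_1* = I/(p_1 + p_2·(q_2/q_1)) and q_2* = (q_2/q_1)·q_1*.
Numerically q_2/q_1 = 1.842016, so q_1* = 305/(10 + 4·1.842016) = 17.561.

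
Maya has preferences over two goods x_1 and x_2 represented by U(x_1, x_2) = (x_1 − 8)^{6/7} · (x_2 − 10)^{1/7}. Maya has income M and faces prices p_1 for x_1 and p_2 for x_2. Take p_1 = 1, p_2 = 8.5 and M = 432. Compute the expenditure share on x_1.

This is Cobb-Douglas in (x_1−8, x_2−10): tangency gives 6/7·p_2·(x_2−10) = 1/7·p_1·(x_1−8).
Substituting into the budget: x_1* = 8 + 6/7·(M − 8·p_1 − 10·p_2)/p_1, and x_2* = 10 + 1/7·(…)/p_2.
Discretionary income = 432 − 8·1 − 10·8.5 = 339; x_1* = 8 + 6/7·339/1 = 298.5714; x_2* = 10 + 1/7·339/8.5 = 15.6975.
Expenditure on x_1: 1·298.5714 = 298.5714; share = 0.6911.

share on x_1 = 0.6911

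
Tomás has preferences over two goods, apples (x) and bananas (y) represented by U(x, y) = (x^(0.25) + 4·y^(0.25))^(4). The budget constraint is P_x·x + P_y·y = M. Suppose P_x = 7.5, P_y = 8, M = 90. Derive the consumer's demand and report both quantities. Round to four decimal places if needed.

x* = 1.6633, y* = 9.6906

MRS = MU_x/MU_y = (1/4)·(y/x)^(0.75). Set equal to P_x/P_y.
Hence y/x = (4·P_x/P_y)^(1/(0.75)), i.e. raised to the 4/3 power.
With the ratio pinned down, the budget gives x* = M/(P_x + P_y·(y/x)) and y* = (y/x)·x*.
Numerically y/x = 5.826061, so x* = 90/(7.5 + 8·5.826061) = 1.6633 and y* = 5.826061·1.6633 = 9.6906.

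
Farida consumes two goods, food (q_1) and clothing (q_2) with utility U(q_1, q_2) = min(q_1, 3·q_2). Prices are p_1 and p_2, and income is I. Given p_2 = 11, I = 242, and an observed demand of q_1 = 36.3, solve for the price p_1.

Leontief preferences: the optimum is at the kink where q_1/3 = q_2/1, i.e. q_2 = (1/3)·q_1.
Budget: p_1·q_1 + p_2·(1/3)·q_1 = I, so (3·p_1 + p_2)·q_1 = 3·I.
Demand: q_1*(p_1,p_2,I) = 3·I/(3·p_1 + p_2), q_2* = I/(3·p_1 + p_2).
Set q_1* = 36.3 in the demand function and solve for p_1: p_1 = 3.

p_1 = 3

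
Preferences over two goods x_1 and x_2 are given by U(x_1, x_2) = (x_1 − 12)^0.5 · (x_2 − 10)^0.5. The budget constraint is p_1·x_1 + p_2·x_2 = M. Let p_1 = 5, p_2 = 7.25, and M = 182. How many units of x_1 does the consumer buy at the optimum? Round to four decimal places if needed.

MRS = (x_2−10)/(x_1−12). Tangency with p_1/p_2 gives x_2−10 = (p_1/p_2)·(x_1−12).
Substituting into the budget: x_1* = 12 + 0.5·(M − 12·p_1 − 10·p_2)/p_1, and x_2* = 10 + 0.5·(…)/p_2.
Discretionary income = 182 − 12·5 − 10·7.25 = 49.5; x_1* = 12 + 0.5·49.5/5 = 16.95.

x_1* = 16.95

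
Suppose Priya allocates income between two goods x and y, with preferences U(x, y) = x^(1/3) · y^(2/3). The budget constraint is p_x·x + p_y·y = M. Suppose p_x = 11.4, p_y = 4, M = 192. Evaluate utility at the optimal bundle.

The MRS is (1/2)·y/x. Set MRS = p_x/p_y.
Rearranging, p_y·y = 2·p_x·x. Substituting into the budget gives p_x·x·(1 + 2) = M.
Demand: x*(p_x,p_y,M) = 1/3·M/p_x and y* = 2/3·M/p_y.
At p_x=11.4, p_y=4, M=192: x* = 1/3·192/11.4 = 5.614, y* = 32.
Utility at the optimum: U(5.614, 32) = 17.914.

V = 17.914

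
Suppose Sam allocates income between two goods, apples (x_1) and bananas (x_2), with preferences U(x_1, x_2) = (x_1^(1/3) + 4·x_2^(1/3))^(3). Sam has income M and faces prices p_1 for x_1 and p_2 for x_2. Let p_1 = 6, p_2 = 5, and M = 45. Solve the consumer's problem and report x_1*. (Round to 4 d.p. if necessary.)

MU_x_1 ∝ x_1^(-2/3), MU_x_2 ∝ 4·x_2^(-2/3), so MRS = (1/4)·(x_2/x_1)^(2/3) = p_1/p_2.
Hence x_2/x_1 = (4·p_1/p_2)^(1/(2/3)), i.e. raised to the 1.5 power.
With the ratio pinned down, the budget gives x_1* = M/(p_1 + p_2·(x_2/x_1)) and x_2* = (x_2/x_1)·x_1*.
Numerically x_2/x_1 = 10.516273, so x_1* = 45/(6 + 5·10.516273) = 0.7682.

x_1* = 0.7682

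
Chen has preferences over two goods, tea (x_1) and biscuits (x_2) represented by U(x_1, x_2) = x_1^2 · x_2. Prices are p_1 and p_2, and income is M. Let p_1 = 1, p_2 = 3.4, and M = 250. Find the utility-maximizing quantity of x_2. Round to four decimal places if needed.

x_2* = 24.5098

The MRS is 2·x_2/x_1. Set MRS = p_1/p_2.
So 2·p_2·x_2 = p_1·x_1; combined with the budget, a share 2/3 of income goes to x_1.
Demand: x_1*(p_1,p_2,M) = 2/3·M/p_1 and x_2* = 1/3·M/p_2.
At p_1=1, p_2=3.4, M=250: x_2* = 1/3·250/3.4 = 24.5098.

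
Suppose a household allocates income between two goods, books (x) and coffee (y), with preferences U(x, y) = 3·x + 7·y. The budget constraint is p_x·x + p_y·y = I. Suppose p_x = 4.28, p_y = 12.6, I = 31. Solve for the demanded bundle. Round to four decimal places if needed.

x* = 7.243, y* = 0

x gives more utility per dollar, so spend all income on x: x* = I/p_x, y* = 0.
Numerically: x* = 7.243, y* = 0.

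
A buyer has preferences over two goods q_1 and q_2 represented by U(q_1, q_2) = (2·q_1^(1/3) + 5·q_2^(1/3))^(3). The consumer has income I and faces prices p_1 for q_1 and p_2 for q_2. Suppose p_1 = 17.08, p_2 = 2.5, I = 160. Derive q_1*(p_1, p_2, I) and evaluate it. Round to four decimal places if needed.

q_1* = 0.8267

MU_q_1 ∝ 2·q_1^(-2/3), MU_q_2 ∝ 5·q_2^(-2/3), so MRS = (2/5)·(q_2/q_1)^(2/3) = p_1/p_2.
Hence q_2/q_1 = ((5/2)·p_1/p_2)^(1/(2/3)), i.e. raised to the 1.5 power.
Substitute q_2 = (q_2/q_1)·q_1 into the budget: q_1* = I/(p_1 + p_2·(q_2/q_1)).
Numerically q_2/q_1 = 70.58815, so q_1* = 160/(17.08 + 2.5·70.58815) = 0.8267.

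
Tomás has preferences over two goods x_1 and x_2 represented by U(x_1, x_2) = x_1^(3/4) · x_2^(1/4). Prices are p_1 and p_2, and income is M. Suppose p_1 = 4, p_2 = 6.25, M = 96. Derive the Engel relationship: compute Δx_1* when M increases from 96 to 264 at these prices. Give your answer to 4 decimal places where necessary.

Tangency: MRS = 3·x_2/x_1 = p_1/p_2.
Rearranging, p_2·x_2 = (1/3)·p_1·x_1. Substituting into the budget gives p_1·x_1·(1 + (1/3)) = M.
Demand: x_1*(p_1,p_2,M) = 0.75·M/p_1 and x_2* = 0.25·M/p_2.
At p_1=4, p_2=6.25, M=96: x_1* = 0.75·96/4 = 18.
At M' = 264: x_1* = 49.5. Change: 49.5 − 18 = 31.5.

Δx_1* = 31.5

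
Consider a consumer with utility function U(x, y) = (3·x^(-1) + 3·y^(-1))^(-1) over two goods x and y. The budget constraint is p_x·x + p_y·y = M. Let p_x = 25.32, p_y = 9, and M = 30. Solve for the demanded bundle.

x* = 0.7423, y* = 1.245

MRS = MU_x/MU_y = (y/x)^(2). Set equal to p_x/p_y.
Solve for the ratio: y/x = [p_x/p_y]^(0.5).
With the ratio pinned down, the budget gives x* = M/(p_x + p_y·(y/x)) and y* = (y/x)·x*.
Numerically y/x = 1.677299, so x* = 30/(25.32 + 9·1.677299) = 0.7423 and y* = 1.677299·0.7423 = 1.245.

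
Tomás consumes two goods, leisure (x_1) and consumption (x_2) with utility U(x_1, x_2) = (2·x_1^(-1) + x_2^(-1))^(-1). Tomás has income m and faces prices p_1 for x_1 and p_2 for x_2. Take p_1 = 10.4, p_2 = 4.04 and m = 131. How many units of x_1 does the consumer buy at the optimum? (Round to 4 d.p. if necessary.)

MU_x_1 ∝ 2·x_1^(-2), MU_x_2 ∝ x_2^(-2), so MRS = 2·(x_2/x_1)^(2) = p_1/p_2.
Hence x_2/x_1 = ((1/2)·p_1/p_2)^(1/(2)), i.e. raised to the 0.5 power.
With the ratio pinned down, the budget gives x_1* = m/(p_1 + p_2·(x_2/x_1)) and x_2* = (x_2/x_1)·x_1*.
Numerically x_2/x_1 = 1.134517, so x_1* = 131/(10.4 + 4.04·1.134517) = 8.743.

x_1* = 8.743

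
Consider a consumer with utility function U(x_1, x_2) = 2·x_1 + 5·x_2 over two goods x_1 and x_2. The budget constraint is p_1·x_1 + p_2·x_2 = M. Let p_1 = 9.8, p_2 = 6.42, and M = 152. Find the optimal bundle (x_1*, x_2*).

Linear utility — the consumer picks whichever good has higher MU/price: 2/9.8 = 0.2041 vs 5/6.42 = 0.7788.
x_2 gives more utility per dollar, so spend all income on x_2: x_2* = M/p_2, x_1* = 0.
Numerically: x_1* = 0, x_2* = 23.676.

x_1* = 0, x_2* = 23.676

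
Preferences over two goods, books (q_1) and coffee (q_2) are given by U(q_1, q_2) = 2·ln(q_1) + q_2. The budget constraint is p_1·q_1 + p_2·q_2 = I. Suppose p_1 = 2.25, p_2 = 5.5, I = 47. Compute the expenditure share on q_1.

MU_q_1 = 2/q_1, MU_q_2 = 1. Tangency: 2/q_1 = p_1/p_2.
So q_1*(p_1,p_2) = 2·p_2/p_1, independent of income; and q_2* = (I − 2·p_2)/p_2.
At the given prices: q_1* = 2·5.5/2.25 = 4.8889, and q_2* = 6.5455.
Expenditure on q_1: 2.25·4.8889 = 11; share = 0.234.

share on q_1 = 0.234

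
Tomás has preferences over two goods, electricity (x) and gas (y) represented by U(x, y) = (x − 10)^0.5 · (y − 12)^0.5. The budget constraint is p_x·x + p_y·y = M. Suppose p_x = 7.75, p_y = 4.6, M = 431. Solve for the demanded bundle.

MRS = (y−12)/(x−10). Tangency with p_x/p_y gives y−12 = (p_x/p_y)·(x−10).
After buying the subsistence bundle (10, 12), a share 0.5 of the remaining income goes to x: x* = 10 + 0.5·(M − 10p_x − 12p_y)/p_x.
Discretionary income = 431 − 10·7.75 − 12·4.6 = 298.3; x* = 10 + 0.5·298.3/7.75 = 29.2452; y* = 12 + 0.5·298.3/4.6 = 44.4239.

x* = 29.2452, y* = 44.4239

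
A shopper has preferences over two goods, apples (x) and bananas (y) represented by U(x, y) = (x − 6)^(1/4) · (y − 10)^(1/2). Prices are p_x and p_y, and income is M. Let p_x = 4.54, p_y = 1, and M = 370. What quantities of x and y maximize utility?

x* = 30.4317, y* = 231.84

MRS = (1/2)·(y−10)/(x−6). Tangency with p_x/p_y gives y−10 = 2·(p_x/p_y)·(x−6).
Substituting into the budget: x* = 6 + 1/3·(M − 6·p_x − 10·p_y)/p_x, and y* = 10 + 2/3·(…)/p_y.
Discretionary income = 370 − 6·4.54 − 10·1 = 332.76; x* = 6 + 1/3·332.76/4.54 = 30.4317; y* = 10 + 2/3·332.76/1 = 231.84.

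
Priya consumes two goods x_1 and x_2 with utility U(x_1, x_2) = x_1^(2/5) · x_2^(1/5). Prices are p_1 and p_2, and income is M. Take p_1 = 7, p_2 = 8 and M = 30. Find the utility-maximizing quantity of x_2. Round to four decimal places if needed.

Tangency: MRS = 2·x_2/x_1 = p_1/p_2.
So 0.4·p_2·x_2 = 0.2·p_1·x_1; combined with the budget, a share 2/3 of income goes to x_1.
Demand: x_1*(p_1,p_2,M) = 2/3·M/p_1 and x_2* = 1/3·M/p_2.
At p_1=7, p_2=8, M=30: x_2* = 1/3·30/8 = 1.25.

x_2* = 1.25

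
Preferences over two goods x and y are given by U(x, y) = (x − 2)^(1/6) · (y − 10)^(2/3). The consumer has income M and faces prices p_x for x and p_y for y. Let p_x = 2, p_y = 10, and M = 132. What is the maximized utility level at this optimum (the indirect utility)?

V = 2.0325

MRS = (1/4)·(y−10)/(x−2). Tangency with p_x/p_y gives y−10 = 4·(p_x/p_y)·(x−2).
Substituting into the budget: x* = 2 + 0.2·(M − 2·p_x − 10·p_y)/p_x, and y* = 10 + 0.8·(…)/p_y.
Discretionary income = 132 − 2·2 − 10·10 = 28; x* = 2 + 0.2·28/2 = 4.8; y* = 10 + 0.8·28/10 = 12.24.
Utility at the optimum: U(4.8, 12.24) = 2.0325.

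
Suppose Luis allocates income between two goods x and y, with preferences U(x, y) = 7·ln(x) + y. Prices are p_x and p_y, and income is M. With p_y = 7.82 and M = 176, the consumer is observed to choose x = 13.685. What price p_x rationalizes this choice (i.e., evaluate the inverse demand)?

p_x = 4

MU_x = 7/x, MU_y = 1. Tangency: 7/x = p_x/p_y.
So x*(p_x,p_y) = 7·p_y/p_x, independent of income; and y* = (M − 7·p_y)/p_y.
Set x* = 13.685 in the demand function and solve for p_x: p_x = 4.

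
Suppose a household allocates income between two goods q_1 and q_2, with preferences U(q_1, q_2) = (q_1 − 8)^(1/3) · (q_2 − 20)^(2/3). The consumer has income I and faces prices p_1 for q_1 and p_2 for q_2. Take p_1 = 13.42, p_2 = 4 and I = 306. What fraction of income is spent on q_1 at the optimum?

After buying the subsistence bundle (8, 20), a share 1/3 of the remaining income goes to q_1: q_1* = 8 + 1/3·(I − 8p_1 − 20p_2)/p_1.
Discretionary income = 306 − 8·13.42 − 20·4 = 118.64; q_1* = 8 + 1/3·118.64/13.42 = 10.9468; q_2* = 20 + 2/3·118.64/4 = 39.7733.
Expenditure on q_1: 13.42·10.9468 = 146.9067; share = 0.4801.

share on q_1 = 0.4801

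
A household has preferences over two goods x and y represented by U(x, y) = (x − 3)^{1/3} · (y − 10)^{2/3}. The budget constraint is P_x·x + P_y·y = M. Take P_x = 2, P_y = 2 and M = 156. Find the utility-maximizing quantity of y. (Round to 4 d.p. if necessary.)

y* = 53.3333

This is Cobb-Douglas in (x−3, y−10): tangency gives 1/3·P_y·(y−10) = 2/3·P_x·(x−3).
After buying the subsistence bundle (3, 10), a share 1/3 of the remaining income goes to x: x* = 3 + 1/3·(M − 3P_x − 10P_y)/P_x.
Discretionary income = 156 − 3·2 − 10·2 = 130; y* = 10 + 2/3·130/2 = 53.3333.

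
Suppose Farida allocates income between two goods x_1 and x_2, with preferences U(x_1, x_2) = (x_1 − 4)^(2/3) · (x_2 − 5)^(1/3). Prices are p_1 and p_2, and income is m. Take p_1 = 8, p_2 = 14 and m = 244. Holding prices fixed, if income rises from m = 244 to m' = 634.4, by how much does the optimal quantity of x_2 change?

This is Cobb-Douglas in (x_1−4, x_2−5): tangency gives 2/3·p_2·(x_2−5) = 1/3·p_1·(x_1−4).
After buying the subsistence bundle (4, 5), a share 2/3 of the remaining income goes to x_1: x_1* = 4 + 2/3·(m − 4p_1 − 5p_2)/p_1.
Discretionary income = 244 − 4·8 − 5·14 = 142; x_2* = 5 + 1/3·142/14 = 8.381.
At m' = 634.4: x_2* = 17.6762. Change: 17.6762 − 8.381 = 9.2952.

Δx_2* = 9.2952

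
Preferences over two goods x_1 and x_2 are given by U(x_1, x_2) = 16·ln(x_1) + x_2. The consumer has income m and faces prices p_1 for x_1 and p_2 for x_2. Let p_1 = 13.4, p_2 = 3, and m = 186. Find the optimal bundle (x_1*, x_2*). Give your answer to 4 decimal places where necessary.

x_1* = 3.5821, x_2* = 46

Set MRS = p_1/p_2: (16/x_1)/1 = p_1/p_2.
So x_1*(p_1,p_2) = 16·p_2/p_1, independent of income; and x_2* = (m − 16·p_2)/p_2.
At the given prices: x_1* = 16·3/13.4 = 3.5821, and x_2* = 46.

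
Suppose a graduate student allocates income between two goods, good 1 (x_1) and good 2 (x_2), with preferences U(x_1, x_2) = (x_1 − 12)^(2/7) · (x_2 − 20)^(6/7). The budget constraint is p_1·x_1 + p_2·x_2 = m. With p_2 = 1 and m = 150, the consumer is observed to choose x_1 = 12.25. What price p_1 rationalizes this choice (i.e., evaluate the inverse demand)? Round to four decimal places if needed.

p_1 = 10

MRS = (1/3)·(x_2−20)/(x_1−12). Tangency with p_1/p_2 gives x_2−20 = 3·(p_1/p_2)·(x_1−12).
Substituting into the budget: x_1* = 12 + 0.25·(m − 12·p_1 − 20·p_2)/p_1, and x_2* = 20 + 0.75·(…)/p_2.
Set x_1* = 12.25 in the demand function and solve for p_1: p_1 = 10.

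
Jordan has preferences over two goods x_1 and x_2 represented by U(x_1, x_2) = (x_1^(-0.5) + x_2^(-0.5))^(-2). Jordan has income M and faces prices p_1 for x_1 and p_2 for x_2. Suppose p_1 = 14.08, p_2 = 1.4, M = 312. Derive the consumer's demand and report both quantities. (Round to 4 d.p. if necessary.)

x_1* = 15.1435, x_2* = 70.5572

From the CES first-order condition, (x_2/x_1)^(1.5) = p_1/p_2.
Solve for the ratio: x_2/x_1 = [p_1/p_2]^(2/3).
Substitute x_2 = (x_2/x_1)·x_1 into the budget: x_1* = M/(p_1 + p_2·(x_2/x_1)).
Numerically x_2/x_1 = 4.659254, so x_1* = 312/(14.08 + 1.4·4.659254) = 15.1435 and x_2* = 4.659254·15.1435 = 70.5572.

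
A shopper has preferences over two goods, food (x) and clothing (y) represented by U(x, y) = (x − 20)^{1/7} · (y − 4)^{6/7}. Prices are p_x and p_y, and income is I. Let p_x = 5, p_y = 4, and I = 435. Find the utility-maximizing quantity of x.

x* = 29.1143

Let x' = x−20, y' = y−4. MRS = (1/6)·y'/x' = p_x/p_y.
Substituting into the budget: x* = 20 + 1/7·(I − 20·p_x − 4·p_y)/p_x, and y* = 4 + 6/7·(…)/p_y.
Discretionary income = 435 − 20·5 − 4·4 = 319; x* = 20 + 1/7·319/5 = 29.1143.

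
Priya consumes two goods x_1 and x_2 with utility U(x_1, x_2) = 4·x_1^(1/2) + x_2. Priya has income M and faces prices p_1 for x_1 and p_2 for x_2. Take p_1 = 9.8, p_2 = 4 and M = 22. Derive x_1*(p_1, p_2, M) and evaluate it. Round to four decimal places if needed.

Set MRS = p_1/p_2: 2·x_1^(−1/2) = p_1/p_2.
Solve: √x_1 = 2·p_2/p_1, so x_1*(p_1,p_2) = (2·p_2/p_1)², and x_2* = (M − p_1·x_1*)/p_2.
Plugging in: x_1* = (2·4/9.8)² = 0.6664.

x_1* = 0.6664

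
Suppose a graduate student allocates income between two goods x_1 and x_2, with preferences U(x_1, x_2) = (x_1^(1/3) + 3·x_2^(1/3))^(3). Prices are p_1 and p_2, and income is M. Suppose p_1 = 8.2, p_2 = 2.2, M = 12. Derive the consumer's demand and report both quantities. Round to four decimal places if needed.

Substitute x_2 = (x_2/x_1)·x_1 into the budget: x_1* = M/(p_1 + p_2·(x_2/x_1)).
Numerically x_2/x_1 = 37.391134, so x_1* = 12/(8.2 + 2.2·37.391134) = 0.1327 and x_2* = 37.391134·0.1327 = 4.9601.

x_1* = 0.1327, x_2* = 4.9601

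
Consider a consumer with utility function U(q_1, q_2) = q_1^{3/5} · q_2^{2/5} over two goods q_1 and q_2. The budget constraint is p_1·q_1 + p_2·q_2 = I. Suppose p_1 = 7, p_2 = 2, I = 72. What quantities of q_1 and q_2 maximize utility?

q_1* = 6.1714, q_2* = 14.4

The MRS is (3/2)·q_2/q_1. Set MRS = p_1/p_2.
So 0.6·p_2·q_2 = 0.4·p_1·q_1; combined with the budget, a share 0.6 of income goes to q_1.
Demand: q_1*(p_1,p_2,I) = 0.6·I/p_1 and q_2* = 0.4·I/p_2.
At p_1=7, p_2=2, I=72: q_1* = 0.6·72/7 = 6.1714, q_2* = 14.4.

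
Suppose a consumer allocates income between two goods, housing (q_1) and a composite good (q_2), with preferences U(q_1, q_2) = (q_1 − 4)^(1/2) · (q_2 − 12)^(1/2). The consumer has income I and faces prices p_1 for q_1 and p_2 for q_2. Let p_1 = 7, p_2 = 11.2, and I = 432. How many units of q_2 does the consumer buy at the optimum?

q_2* = 24.0357

Let q_1' = q_1−4, q_2' = q_2−12. MRS = q_2'/q_1' = p_1/p_2.
After buying the subsistence bundle (4, 12), a share 0.5 of the remaining income goes to q_1: q_1* = 4 + 0.5·(I − 4p_1 − 12p_2)/p_1.
Discretionary income = 432 − 4·7 − 12·11.2 = 269.6; q_2* = 12 + 0.5·269.6/11.2 = 24.0357.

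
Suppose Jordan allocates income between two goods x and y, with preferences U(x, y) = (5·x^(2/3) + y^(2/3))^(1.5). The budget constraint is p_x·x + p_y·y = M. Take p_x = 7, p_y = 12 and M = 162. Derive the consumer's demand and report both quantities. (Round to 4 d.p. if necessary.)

MU_x ∝ 5·x^(-1/3), MU_y ∝ y^(-1/3), so MRS = 5·(y/x)^(1/3) = p_x/p_y.
Solve for the ratio: y/x = [(1/5)·p_x/p_y]^(3).
With the ratio pinned down, the budget gives x* = M/(p_x + p_y·(y/x)) and y* = (y/x)·x*.
Numerically y/x = 0.001588, so x* = 162/(7 + 12·0.001588) = 23.08 and y* = 0.001588·23.08 = 0.0367.

x* = 23.08, y* = 0.0367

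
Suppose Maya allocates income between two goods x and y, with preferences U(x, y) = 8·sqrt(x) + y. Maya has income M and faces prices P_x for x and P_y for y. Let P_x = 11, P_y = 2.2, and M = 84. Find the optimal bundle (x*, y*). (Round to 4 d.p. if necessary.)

x* = 0.64, y* = 34.9818

MU_x = 4/√x, MU_y = 1. Tangency: 4/√x = P_x/P_y.
Solve: √x = 4·P_y/P_x, so x*(P_x,P_y) = (4·P_y/P_x)², and y* = (M − P_x·x*)/P_y.
Plugging in: x* = (4·2.2/11)² = 0.64, y* = 34.9818.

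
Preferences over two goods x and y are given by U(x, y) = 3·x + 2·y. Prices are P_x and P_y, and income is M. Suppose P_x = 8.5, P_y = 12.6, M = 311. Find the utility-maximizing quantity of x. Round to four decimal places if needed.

Numerically: x* = 36.5882, y* = 0.

x* = 36.5882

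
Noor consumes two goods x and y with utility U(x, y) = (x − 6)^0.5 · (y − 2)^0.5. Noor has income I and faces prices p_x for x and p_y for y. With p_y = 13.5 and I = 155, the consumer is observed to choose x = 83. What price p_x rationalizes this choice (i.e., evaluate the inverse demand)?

p_x = 0.8

Let x' = x−6, y' = y−2. MRS = y'/x' = p_x/p_y.
After buying the subsistence bundle (6, 2), a share 0.5 of the remaining income goes to x: x* = 6 + 0.5·(I − 6p_x − 2p_y)/p_x.
Set x* = 83 in the demand function and solve for p_x: p_x = 0.8.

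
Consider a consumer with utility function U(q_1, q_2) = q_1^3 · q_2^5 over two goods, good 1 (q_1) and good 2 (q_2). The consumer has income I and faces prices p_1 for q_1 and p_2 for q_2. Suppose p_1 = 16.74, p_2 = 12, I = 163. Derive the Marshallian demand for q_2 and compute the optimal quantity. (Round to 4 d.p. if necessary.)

q_2* = 8.4896

The MRS is (3/5)·q_2/q_1. Set MRS = p_1/p_2.
Rearranging, p_2·q_2 = (5/3)·p_1·q_1. Substituting into the budget gives p_1·q_1·(1 + (5/3)) = I.
Demand: q_1*(p_1,p_2,I) = 0.375·I/p_1 and q_2* = 0.625·I/p_2.
At p_1=16.74, p_2=12, I=163: q_2* = 0.625·163/12 = 8.4896.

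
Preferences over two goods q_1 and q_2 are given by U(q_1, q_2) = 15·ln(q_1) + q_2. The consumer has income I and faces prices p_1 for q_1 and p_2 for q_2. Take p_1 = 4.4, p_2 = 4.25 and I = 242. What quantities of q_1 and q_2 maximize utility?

Set MRS = p_1/p_2: (15/q_1)/1 = p_1/p_2.
So q_1*(p_1,p_2) = 15·p_2/p_1, independent of income; and q_2* = (I − 15·p_2)/p_2.
At the given prices: q_1* = 15·4.25/4.4 = 14.4886, and q_2* = 41.9412.

q_1* = 14.4886, q_2* = 41.9412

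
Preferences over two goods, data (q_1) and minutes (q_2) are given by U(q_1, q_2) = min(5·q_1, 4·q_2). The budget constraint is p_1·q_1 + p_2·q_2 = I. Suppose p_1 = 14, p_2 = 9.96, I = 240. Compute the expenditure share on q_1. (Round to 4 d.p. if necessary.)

share on q_1 = 0.5293

With perfect complements, no substitution: consume in ratio q_1:q_2 = 4:5.
Budget: p_1·q_1 + p_2·(5/4)·q_1 = I, so (4·p_1 + 5·p_2)·q_1 = 4·I.
Demand: q_1*(p_1,p_2,I) = 4·I/(4·p_1 + 5·p_2), q_2* = 5·I/(4·p_1 + 5·p_2).
Here 4·14 + 5·9.96 = 105.8, giving q_1* = 9.0737 and q_2* = 11.3422.
Expenditure on q_1: 14·9.0737 = 127.0321; share = 0.5293.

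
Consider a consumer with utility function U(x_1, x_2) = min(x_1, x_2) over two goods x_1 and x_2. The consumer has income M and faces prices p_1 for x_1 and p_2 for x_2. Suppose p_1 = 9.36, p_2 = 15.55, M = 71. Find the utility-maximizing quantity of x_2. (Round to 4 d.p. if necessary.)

Here 9.36 + 15.55 = 24.91, giving x_2* = 2.8503.

x_2* = 2.8503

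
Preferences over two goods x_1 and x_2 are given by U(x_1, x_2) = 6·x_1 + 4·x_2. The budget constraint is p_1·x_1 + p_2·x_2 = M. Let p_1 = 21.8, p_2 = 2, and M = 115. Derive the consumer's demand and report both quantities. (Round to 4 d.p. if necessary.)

x_1* = 0, x_2* = 57.5

Linear utility — the consumer picks whichever good has higher MU/price: 6/21.8 = 0.2752 vs 4/2 = 2.
x_2 gives more utility per dollar, so spend all income on x_2: x_2* = M/p_2, x_1* = 0.
Numerically: x_1* = 0, x_2* = 57.5.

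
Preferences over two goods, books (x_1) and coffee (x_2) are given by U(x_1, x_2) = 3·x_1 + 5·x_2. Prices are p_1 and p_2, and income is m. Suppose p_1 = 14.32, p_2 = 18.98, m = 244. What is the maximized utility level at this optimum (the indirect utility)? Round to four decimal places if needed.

x_2 gives more utility per dollar, so spend all income on x_2: x_2* = m/p_2, x_1* = 0.
Numerically: x_1* = 0, x_2* = 12.8556.
Utility at the optimum: U(0, 12.8556) = 64.2782.

V = 64.2782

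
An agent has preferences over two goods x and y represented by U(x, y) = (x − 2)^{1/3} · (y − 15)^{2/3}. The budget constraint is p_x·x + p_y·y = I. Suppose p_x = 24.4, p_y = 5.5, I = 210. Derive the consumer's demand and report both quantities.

MRS = (1/2)·(y−15)/(x−2). Tangency with p_x/p_y gives y−15 = 2·(p_x/p_y)·(x−2).
After buying the subsistence bundle (2, 15), a share 1/3 of the remaining income goes to x: x* = 2 + 1/3·(I − 2p_x − 15p_y)/p_x.
Discretionary income = 210 − 2·24.4 − 15·5.5 = 78.7; x* = 2 + 1/3·78.7/24.4 = 3.0751; y* = 15 + 2/3·78.7/5.5 = 24.5394.

x* = 3.0751, y* = 24.5394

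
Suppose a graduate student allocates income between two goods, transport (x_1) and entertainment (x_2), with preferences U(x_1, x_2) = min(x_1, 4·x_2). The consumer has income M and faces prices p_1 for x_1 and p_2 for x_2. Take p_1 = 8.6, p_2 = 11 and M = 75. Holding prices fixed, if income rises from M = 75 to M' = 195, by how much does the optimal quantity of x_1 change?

Demand: x_1*(p_1,p_2,M) = 4·M/(4·p_1 + p_2), x_2* = M/(4·p_1 + p_2).
Here 4·8.6 + 11 = 45.4, giving x_1* = 6.6079.
At M' = 195: x_1* = 17.1806. Change: 17.1806 − 6.6079 = 10.5727.

Δx_1* = 10.5727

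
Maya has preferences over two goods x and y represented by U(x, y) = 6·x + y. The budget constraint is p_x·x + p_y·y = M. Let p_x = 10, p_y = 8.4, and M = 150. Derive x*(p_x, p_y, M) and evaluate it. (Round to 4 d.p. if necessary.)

x* = 15

Perfect substitutes: compare marginal utility per dollar. 6/p_x vs 1/p_y → 0.6 vs 0.119.
x gives more utility per dollar, so spend all income on x: x* = M/p_x, y* = 0.
Numerically: x* = 15, y* = 0.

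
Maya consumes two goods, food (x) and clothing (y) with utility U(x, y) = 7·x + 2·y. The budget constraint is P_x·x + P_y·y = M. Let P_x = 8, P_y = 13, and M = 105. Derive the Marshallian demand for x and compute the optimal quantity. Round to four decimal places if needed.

x* = 13.125

Linear utility — the consumer picks whichever good has higher MU/price: 7/8 = 0.875 vs 2/13 = 0.1538.
x gives more utility per dollar, so spend all income on x: x* = M/P_x, y* = 0.
Numerically: x* = 13.125, y* = 0.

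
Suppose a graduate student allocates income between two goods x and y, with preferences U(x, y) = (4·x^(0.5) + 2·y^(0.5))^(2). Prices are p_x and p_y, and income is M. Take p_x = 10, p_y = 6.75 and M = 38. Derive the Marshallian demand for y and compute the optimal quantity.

y* = 1.5215

From the CES first-order condition, 2·(y/x)^(0.5) = p_x/p_y.
Hence y/x = ((1/2)·p_x/p_y)^(1/(0.5)), i.e. raised to the 2 power.
Substitute y = (y/x)·x into the budget: x* = M/(p_x + p_y·(y/x)).
Numerically y/x = 0.548697, so x* = 38/(10 + 6.75·0.548697) = 2.773 and y* = 0.548697·2.773 = 1.5215.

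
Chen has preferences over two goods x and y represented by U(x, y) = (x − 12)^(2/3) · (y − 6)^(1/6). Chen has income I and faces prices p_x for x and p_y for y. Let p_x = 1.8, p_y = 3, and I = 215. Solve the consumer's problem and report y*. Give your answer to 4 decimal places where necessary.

y* = 17.6933

After buying the subsistence bundle (12, 6), a share 0.8 of the remaining income goes to x: x* = 12 + 0.8·(I − 12p_x − 6p_y)/p_x.
Discretionary income = 215 − 12·1.8 − 6·3 = 175.4; y* = 6 + 0.2·175.4/3 = 17.6933.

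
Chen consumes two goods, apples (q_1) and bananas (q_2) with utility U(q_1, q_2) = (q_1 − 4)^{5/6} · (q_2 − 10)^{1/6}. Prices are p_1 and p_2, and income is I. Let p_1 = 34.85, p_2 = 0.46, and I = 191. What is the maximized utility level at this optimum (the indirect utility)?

Substituting into the budget: q_1* = 4 + 5/6·(I − 4·p_1 − 10·p_2)/p_1, and q_2* = 10 + 1/6·(…)/p_2.
Discretionary income = 191 − 4·34.85 − 10·0.46 = 47; q_1* = 4 + 5/6·47/34.85 = 5.1239; q_2* = 10 + 1/6·47/0.46 = 27.029.
Utility at the optimum: U(5.1239, 27.029) = 1.7679.

V = 1.7679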